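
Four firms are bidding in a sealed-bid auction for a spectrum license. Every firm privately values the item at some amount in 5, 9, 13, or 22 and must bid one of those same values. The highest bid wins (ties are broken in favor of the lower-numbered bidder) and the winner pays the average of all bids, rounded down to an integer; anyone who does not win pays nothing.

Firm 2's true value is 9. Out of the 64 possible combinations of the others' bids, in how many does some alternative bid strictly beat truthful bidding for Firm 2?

Others bid (9, 5, 5): truth gives 0; bid 13 gives 1 > 0. Violating.
Others bid (5, 5, 5): truth gives 3; no alternative beats it.
Others bid (5, 5, 9): truth gives 2; no alternative beats it.
(Checking all 64 profiles: 1 has a profitable deviation, 63 do not.)

1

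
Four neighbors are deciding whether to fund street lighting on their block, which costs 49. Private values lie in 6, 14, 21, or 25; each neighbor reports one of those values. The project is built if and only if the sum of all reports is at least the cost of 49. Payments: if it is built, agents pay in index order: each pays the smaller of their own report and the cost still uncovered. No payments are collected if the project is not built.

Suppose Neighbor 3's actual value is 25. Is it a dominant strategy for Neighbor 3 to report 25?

Consider the case where Neighbor 1 reports 6, Neighbor 2 reports 6 and Neighbor 4 reports 21.
Truthful report 25: project built, pays 25, utility 25 - 25 = 0.
Report 21 instead: project built, pays 21, utility 25 - 21 = 4.
Since 4 > 0, reporting 21 is strictly better here, so truthful reporting is not dominant.

No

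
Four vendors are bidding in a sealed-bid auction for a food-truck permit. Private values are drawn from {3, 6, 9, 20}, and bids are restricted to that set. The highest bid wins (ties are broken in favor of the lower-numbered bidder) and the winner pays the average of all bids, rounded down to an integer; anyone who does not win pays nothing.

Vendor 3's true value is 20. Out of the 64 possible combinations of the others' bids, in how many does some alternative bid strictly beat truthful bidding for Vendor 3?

Others bid (3, 3, 3): truth gives 13; bid 6 gives 17 > 13. Violating.
Others bid (3, 3, 6): truth gives 12; bid 6 gives 16 > 12. Violating.
Others bid (3, 3, 9): truth gives 12; bid 9 gives 14 > 12. Violating.
Others bid (3, 6, 3): truth gives 12; bid 9 gives 15 > 12. Violating.
Others bid (3, 3, 20): truth gives 9; no alternative beats it.
Others bid (3, 6, 20): truth gives 8; no alternative beats it.
(Checking all 64 profiles: 12 have a profitable deviation, 52 do not.)

12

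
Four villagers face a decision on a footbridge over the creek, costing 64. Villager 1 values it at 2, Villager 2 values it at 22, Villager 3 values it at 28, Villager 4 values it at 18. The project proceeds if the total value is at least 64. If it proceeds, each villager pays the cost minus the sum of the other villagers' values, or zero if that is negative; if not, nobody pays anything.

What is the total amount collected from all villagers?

Total value 70 ≥ cost 64, so it is built.
Villager 1: others sum to 68; max(0, 64 - 68) = 0.
Villager 2: others sum to 48; max(0, 64 - 48) = 16.
Villager 3: others sum to 42; max(0, 64 - 42) = 22.
Villager 4: others sum to 52; max(0, 64 - 52) = 12.
Total collected = 0 + 16 + 22 + 12 = 50.

50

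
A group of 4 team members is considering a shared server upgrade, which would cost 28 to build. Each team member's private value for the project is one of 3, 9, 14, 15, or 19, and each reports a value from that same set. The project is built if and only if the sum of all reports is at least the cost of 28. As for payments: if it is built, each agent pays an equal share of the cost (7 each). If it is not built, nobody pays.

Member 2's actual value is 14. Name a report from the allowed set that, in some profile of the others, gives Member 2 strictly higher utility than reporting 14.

Suppose Member 1 reports 3, Member 3 reports 3 and Member 4 reports 3.
Report 14: project not built, utility 0.
Report 19: project built, pays 7, utility 14 - 7 = 7.
So reporting 19 beats truth here (7 > 0).

19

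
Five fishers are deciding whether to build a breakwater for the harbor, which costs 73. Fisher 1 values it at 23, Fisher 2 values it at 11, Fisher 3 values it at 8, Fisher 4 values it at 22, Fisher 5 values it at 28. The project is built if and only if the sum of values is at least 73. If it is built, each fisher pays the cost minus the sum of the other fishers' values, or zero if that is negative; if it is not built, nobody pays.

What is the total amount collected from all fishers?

Total value 92 ≥ cost 73, so it is built.
Fisher 1: others sum to 69; max(0, 73 - 69) = 4.
Fisher 2: others sum to 81; max(0, 73 - 81) = 0.
Fisher 3: others sum to 84; max(0, 73 - 84) = 0.
Fisher 4: others sum to 70; max(0, 73 - 70) = 3.
Fisher 5: others sum to 64; max(0, 73 - 64) = 9.
Total collected = 4 + 0 + 0 + 3 + 9 = 16.

16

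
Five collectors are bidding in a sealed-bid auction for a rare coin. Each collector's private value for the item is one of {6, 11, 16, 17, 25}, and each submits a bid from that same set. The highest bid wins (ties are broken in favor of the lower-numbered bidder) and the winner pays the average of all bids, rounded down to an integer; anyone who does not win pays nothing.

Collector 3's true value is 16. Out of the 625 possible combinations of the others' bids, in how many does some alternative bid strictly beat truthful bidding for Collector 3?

183

Others bid (6, 6, 6, 6): truth gives 8; bid 11 gives 9 > 8. Violating.
Others bid (6, 6, 6, 11): truth gives 7; bid 11 gives 8 > 7. Violating.
Others bid (6, 6, 6, 17): truth gives 0; bid 17 gives 6 > 0. Violating.
Others bid (6, 6, 6, 25): truth gives 0; bid 25 gives 3 > 0. Violating.
Others bid (6, 6, 6, 16): truth gives 6; no alternative beats it.
Others bid (6, 6, 11, 16): truth gives 5; no alternative beats it.
(Checking all 625 profiles: 183 have a profitable deviation, 442 do not.)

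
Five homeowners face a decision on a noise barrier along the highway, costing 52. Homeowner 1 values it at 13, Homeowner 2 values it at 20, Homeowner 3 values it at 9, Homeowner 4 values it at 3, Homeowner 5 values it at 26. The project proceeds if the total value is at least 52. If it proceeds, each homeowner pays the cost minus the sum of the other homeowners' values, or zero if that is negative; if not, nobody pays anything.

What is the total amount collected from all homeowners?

8

Total value 71 ≥ cost 52, so it is built.
Homeowner 1: others sum to 58; max(0, 52 - 58) = 0.
Homeowner 2: others sum to 51; max(0, 52 - 51) = 1.
Homeowner 3: others sum to 62; max(0, 52 - 62) = 0.
Homeowner 4: others sum to 68; max(0, 52 - 68) = 0.
Homeowner 5: others sum to 45; max(0, 52 - 45) = 7.
Total collected = 0 + 1 + 0 + 0 + 7 = 8.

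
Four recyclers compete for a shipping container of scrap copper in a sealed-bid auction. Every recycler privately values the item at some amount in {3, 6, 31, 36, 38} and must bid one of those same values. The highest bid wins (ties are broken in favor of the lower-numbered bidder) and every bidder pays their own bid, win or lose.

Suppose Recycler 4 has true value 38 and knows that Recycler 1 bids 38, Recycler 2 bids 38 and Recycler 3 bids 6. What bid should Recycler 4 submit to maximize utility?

Bid 3: loses but pays 3, utility -3.
Bid 6: loses but pays 6, utility -6.
Bid 31: loses but pays 31, utility -31.
Bid 36: loses but pays 36, utility -36.
Bid 38: loses but pays 38, utility -38.
The best choice is 3 with utility -3.

3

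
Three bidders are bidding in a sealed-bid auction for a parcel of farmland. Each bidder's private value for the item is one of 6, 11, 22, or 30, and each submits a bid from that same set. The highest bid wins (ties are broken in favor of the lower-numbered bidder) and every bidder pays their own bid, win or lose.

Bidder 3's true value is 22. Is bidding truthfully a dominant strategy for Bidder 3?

No

Consider the case where Bidder 1 bids 6 and Bidder 2 bids 6.
Truthful bid 22: wins, pays 22, utility 22 - 22 = 0.
Bid 11 instead: wins, pays 11, utility 22 - 11 = 11.
Since 11 > 0, bidding 11 is strictly better here, so truthful bidding is not dominant.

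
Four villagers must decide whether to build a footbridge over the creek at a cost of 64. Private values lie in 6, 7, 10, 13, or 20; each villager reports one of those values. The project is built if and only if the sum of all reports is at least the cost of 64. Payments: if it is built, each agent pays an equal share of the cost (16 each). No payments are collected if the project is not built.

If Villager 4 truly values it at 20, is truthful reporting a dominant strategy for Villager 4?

Yes

Check each profile of the others' reports and compare truth against every alternative report.
Others report (6, 20, 20): truth gives 4, best alternative gives 0.
Others report (7, 20, 20): truth gives 4, best alternative gives 0.
Others report (10, 20, 20): truth gives 4, best alternative gives 0.
Others report (13, 13, 20): truth gives 4, best alternative gives 0.
Others report (13, 20, 13): truth gives 4, best alternative gives 0.
Others report (20, 6, 20): truth gives 4, best alternative gives 0.
(Remaining 119 profiles checked similarly; truth is weakly best in each.)
In every case the truthful report is at least as good as any alternative, so it is a dominant strategy.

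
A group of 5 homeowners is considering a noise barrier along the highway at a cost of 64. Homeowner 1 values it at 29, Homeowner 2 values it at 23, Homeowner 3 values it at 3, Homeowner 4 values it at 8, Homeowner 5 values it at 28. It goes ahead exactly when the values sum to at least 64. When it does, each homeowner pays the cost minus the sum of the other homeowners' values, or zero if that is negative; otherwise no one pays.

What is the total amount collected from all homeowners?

3

Total value 91 ≥ cost 64, so it is built.
Homeowner 1: others sum to 62; max(0, 64 - 62) = 2.
Homeowner 2: others sum to 68; max(0, 64 - 68) = 0.
Homeowner 3: others sum to 88; max(0, 64 - 88) = 0.
Homeowner 4: others sum to 83; max(0, 64 - 83) = 0.
Homeowner 5: others sum to 63; max(0, 64 - 63) = 1.
Total collected = 2 + 0 + 0 + 0 + 1 = 3.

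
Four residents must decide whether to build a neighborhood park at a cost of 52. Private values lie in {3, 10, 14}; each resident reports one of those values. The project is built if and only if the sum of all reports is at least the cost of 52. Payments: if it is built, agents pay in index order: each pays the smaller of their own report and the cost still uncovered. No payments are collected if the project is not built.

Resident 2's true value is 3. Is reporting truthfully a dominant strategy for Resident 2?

Yes

Check each profile of the others' reports and compare truth against every alternative report.
Others report (14, 14, 14): truth gives 0, best alternative gives -7.
Others report (3, 3, 3): truth gives 0, best alternative gives 0.
Others report (3, 3, 10): truth gives 0, best alternative gives 0.
Others report (3, 3, 14): truth gives 0, best alternative gives 0.
Others report (3, 10, 3): truth gives 0, best alternative gives 0.
Others report (3, 10, 10): truth gives 0, best alternative gives 0.
(Remaining 21 profiles checked similarly; truth is weakly best in each.)
In every case the truthful report is at least as good as any alternative, so it is a dominant strategy.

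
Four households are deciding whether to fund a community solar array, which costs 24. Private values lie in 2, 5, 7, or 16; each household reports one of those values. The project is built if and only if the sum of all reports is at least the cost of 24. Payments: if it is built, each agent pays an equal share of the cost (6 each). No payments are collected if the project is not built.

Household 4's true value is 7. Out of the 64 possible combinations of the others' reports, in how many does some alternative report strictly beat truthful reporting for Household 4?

Others report (2, 2, 5): truth gives 0; report 16 gives 1 > 0. Violating.
Others report (2, 2, 7): truth gives 0; report 16 gives 1 > 0. Violating.
Others report (2, 5, 2): truth gives 0; report 16 gives 1 > 0. Violating.
Others report (2, 5, 5): truth gives 0; report 16 gives 1 > 0. Violating.
Others report (2, 2, 2): truth gives 0; no alternative beats it.
Others report (2, 2, 16): truth gives 1; no alternative beats it.
(Checking all 64 profiles: 19 have a profitable deviation, 45 do not.)

19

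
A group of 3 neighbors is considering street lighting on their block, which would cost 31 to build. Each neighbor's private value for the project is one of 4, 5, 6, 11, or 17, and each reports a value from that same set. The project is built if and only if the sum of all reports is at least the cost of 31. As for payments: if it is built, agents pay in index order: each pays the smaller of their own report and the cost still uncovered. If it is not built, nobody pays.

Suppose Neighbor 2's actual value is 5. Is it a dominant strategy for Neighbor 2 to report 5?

Consider the case where Neighbor 1 reports 11 and Neighbor 3 reports 17.
Truthful report 5: project built, pays 5, utility 5 - 5 = 0.
Report 4 instead: project built, pays 4, utility 5 - 4 = 1.
Since 1 > 0, reporting 4 is strictly better here, so truthful reporting is not dominant.

No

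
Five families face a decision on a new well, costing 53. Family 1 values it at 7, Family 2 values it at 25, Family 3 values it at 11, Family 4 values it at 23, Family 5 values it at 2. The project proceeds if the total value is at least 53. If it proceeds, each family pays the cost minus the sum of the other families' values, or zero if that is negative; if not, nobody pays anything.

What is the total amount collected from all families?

Total value 68 ≥ cost 53, so it is built.
Family 1: others sum to 61; max(0, 53 - 61) = 0.
Family 2: others sum to 43; max(0, 53 - 43) = 10.
Family 3: others sum to 57; max(0, 53 - 57) = 0.
Family 4: others sum to 45; max(0, 53 - 45) = 8.
Family 5: others sum to 66; max(0, 53 - 66) = 0.
Total collected = 0 + 10 + 0 + 8 + 0 = 18.

18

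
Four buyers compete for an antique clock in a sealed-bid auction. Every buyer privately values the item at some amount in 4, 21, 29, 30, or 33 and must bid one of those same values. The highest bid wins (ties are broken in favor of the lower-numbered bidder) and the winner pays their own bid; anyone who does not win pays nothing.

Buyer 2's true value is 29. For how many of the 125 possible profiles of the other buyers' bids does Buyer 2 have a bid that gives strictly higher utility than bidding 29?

Others bid (4, 4, 4): truth gives 0; bid 21 gives 8 > 0. Violating.
Others bid (4, 4, 21): truth gives 0; bid 21 gives 8 > 0. Violating.
Others bid (4, 21, 4): truth gives 0; bid 21 gives 8 > 0. Violating.
Others bid (4, 21, 21): truth gives 0; bid 21 gives 8 > 0. Violating.
Others bid (4, 4, 29): truth gives 0; no alternative beats it.
Others bid (4, 4, 30): truth gives 0; no alternative beats it.
(Checking all 125 profiles: 4 have a profitable deviation, 121 do not.)

4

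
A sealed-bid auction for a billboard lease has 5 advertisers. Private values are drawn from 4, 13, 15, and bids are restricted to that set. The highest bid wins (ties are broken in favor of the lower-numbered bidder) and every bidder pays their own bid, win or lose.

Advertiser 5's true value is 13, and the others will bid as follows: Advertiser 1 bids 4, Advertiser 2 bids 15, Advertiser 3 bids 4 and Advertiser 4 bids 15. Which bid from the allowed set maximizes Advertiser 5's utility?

Bid 4: loses but pays 4, utility -4.
Bid 13: loses but pays 13, utility -13.
Bid 15: loses but pays 15, utility -15.
The best choice is 4 with utility -4.

4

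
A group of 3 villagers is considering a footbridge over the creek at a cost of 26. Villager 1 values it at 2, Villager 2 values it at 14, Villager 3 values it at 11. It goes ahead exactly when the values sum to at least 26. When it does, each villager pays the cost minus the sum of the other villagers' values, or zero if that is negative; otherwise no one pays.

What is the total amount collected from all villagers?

Total value 27 ≥ cost 26, so it is built.
Villager 1: others sum to 25; max(0, 26 - 25) = 1.
Villager 2: others sum to 13; max(0, 26 - 13) = 13.
Villager 3: others sum to 16; max(0, 26 - 16) = 10.
Total collected = 1 + 13 + 10 = 24.

24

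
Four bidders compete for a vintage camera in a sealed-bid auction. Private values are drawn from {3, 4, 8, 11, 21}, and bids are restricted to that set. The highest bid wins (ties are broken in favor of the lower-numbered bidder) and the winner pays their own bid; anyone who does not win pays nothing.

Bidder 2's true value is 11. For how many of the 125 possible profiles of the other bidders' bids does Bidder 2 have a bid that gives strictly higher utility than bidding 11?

18

Others bid (3, 3, 3): truth gives 0; bid 4 gives 7 > 0. Violating.
Others bid (3, 3, 4): truth gives 0; bid 4 gives 7 > 0. Violating.
Others bid (3, 3, 8): truth gives 0; bid 8 gives 3 > 0. Violating.
Others bid (3, 4, 3): truth gives 0; bid 4 gives 7 > 0. Violating.
Others bid (3, 3, 11): truth gives 0; no alternative beats it.
Others bid (3, 3, 21): truth gives 0; no alternative beats it.
(Checking all 125 profiles: 18 have a profitable deviation, 107 do not.)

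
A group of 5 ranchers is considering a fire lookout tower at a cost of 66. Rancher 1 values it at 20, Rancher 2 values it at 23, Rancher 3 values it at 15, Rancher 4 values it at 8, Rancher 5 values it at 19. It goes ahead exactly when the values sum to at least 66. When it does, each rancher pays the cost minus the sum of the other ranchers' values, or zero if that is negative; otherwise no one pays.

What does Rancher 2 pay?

4

Total value 85 ≥ cost 66, so the project is built.
The other ranchers' values sum to 62.
Cost minus that sum is 66 - 62 = 4.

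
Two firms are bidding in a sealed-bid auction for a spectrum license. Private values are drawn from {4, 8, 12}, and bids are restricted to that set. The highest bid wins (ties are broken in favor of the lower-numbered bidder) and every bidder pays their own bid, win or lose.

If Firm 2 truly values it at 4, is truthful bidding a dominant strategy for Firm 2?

Yes

Check each profile of the others' bids and compare truth against every alternative bid.
Others bid (8): truth gives -4, best alternative gives -8.
Others bid (12): truth gives -4, best alternative gives -8.
Others bid (4): truth gives -4, best alternative gives -4.
In every case the truthful bid is at least as good as any alternative, so it is a dominant strategy.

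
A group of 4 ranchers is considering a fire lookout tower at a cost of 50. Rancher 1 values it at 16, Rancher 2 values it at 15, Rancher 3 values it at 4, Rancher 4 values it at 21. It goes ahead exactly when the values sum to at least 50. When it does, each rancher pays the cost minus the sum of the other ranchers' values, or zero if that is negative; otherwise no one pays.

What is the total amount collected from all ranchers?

34

Total value 56 ≥ cost 50, so it is built.
Rancher 1: others sum to 40; max(0, 50 - 40) = 10.
Rancher 2: others sum to 41; max(0, 50 - 41) = 9.
Rancher 3: others sum to 52; max(0, 50 - 52) = 0.
Rancher 4: others sum to 35; max(0, 50 - 35) = 15.
Total collected = 10 + 9 + 0 + 15 = 34.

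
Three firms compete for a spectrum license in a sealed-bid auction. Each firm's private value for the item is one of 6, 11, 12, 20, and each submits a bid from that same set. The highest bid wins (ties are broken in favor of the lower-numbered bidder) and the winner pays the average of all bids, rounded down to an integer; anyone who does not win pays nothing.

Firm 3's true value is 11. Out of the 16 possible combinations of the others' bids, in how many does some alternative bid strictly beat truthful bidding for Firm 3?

Others bid (6, 11): truth gives 0; bid 12 gives 2 > 0. Violating.
Others bid (11, 6): truth gives 0; bid 12 gives 2 > 0. Violating.
Others bid (6, 6): truth gives 4; no alternative beats it.
Others bid (6, 12): truth gives 0; no alternative beats it.
(Checking all 16 profiles: 2 have a profitable deviation, 14 do not.)

2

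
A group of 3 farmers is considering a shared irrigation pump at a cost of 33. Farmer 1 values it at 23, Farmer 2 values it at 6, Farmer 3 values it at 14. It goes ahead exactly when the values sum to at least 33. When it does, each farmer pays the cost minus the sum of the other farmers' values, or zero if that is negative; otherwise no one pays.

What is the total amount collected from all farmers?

Total value 43 ≥ cost 33, so it is built.
Farmer 1: others sum to 20; max(0, 33 - 20) = 13.
Farmer 2: others sum to 37; max(0, 33 - 37) = 0.
Farmer 3: others sum to 29; max(0, 33 - 29) = 4.
Total collected = 13 + 0 + 4 = 17.

17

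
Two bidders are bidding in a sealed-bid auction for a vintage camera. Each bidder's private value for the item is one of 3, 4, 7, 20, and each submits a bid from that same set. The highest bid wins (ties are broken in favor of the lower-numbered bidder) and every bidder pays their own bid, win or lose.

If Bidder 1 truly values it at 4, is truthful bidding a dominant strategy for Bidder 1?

No

Consider the case where Bidder 2 bids 3.
Truthful bid 4: wins, pays 4, utility 4 - 4 = 0.
Bid 3 instead: wins, pays 3, utility 4 - 3 = 1.
Since 1 > 0, bidding 3 is strictly better here, so truthful bidding is not dominant.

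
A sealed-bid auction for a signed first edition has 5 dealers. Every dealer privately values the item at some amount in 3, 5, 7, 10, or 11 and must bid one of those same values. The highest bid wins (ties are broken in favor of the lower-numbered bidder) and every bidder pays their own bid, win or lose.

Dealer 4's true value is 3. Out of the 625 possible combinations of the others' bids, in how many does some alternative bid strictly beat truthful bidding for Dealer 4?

Others bid (3, 3, 3, 3): truth gives -3; bid 5 gives -2 > -3. Violating.
Others bid (3, 3, 3, 5): truth gives -3; bid 5 gives -2 > -3. Violating.
Others bid (3, 3, 3, 7): truth gives -3; no alternative beats it.
Others bid (3, 3, 3, 10): truth gives -3; no alternative beats it.
(Checking all 625 profiles: 2 have a profitable deviation, 623 do not.)

2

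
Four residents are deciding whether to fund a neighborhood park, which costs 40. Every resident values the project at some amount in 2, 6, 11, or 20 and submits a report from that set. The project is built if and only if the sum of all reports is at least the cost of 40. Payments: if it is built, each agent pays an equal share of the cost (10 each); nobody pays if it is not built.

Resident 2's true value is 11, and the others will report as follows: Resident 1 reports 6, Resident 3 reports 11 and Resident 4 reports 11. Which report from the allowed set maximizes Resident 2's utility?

Report 2: project not built, utility 0.
Report 6: project not built, utility 0.
Report 11: project not built, utility 0.
Report 20: project built, pays 10, utility 11 - 10 = 1.
The best choice is 20 with utility 1.

20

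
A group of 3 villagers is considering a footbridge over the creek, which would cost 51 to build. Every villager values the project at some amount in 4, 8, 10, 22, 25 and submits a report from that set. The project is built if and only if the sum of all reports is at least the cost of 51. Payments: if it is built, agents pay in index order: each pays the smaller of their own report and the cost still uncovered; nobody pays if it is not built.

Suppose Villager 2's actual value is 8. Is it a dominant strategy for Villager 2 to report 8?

No

Consider the case where Villager 1 reports 22 and Villager 3 reports 25.
Truthful report 8: project built, pays 8, utility 8 - 8 = 0.
Report 4 instead: project built, pays 4, utility 8 - 4 = 4.
Since 4 > 0, reporting 4 is strictly better here, so truthful reporting is not dominant.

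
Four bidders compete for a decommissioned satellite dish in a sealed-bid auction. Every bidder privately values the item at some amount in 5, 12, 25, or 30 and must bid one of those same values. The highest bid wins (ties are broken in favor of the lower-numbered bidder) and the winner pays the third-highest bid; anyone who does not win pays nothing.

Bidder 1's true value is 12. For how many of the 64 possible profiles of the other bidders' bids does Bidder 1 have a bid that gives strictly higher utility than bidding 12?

6

Others bid (5, 5, 25): truth gives 0; bid 25 gives 7 > 0. Violating.
Others bid (5, 5, 30): truth gives 0; bid 30 gives 7 > 0. Violating.
Others bid (5, 25, 5): truth gives 0; bid 25 gives 7 > 0. Violating.
Others bid (5, 30, 5): truth gives 0; bid 30 gives 7 > 0. Violating.
Others bid (5, 5, 5): truth gives 7; no alternative beats it.
Others bid (5, 5, 12): truth gives 7; no alternative beats it.
(Checking all 64 profiles: 6 have a profitable deviation, 58 do not.)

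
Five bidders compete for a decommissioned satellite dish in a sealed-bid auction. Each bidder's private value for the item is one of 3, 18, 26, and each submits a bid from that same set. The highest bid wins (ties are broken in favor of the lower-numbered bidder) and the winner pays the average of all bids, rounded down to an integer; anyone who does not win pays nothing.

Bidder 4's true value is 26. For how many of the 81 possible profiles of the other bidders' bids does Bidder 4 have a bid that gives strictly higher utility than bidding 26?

Others bid (3, 3, 3, 3): truth gives 19; bid 18 gives 20 > 19. Violating.
Others bid (3, 3, 3, 18): truth gives 16; bid 18 gives 17 > 16. Violating.
Others bid (3, 3, 3, 26): truth gives 14; no alternative beats it.
Others bid (3, 3, 18, 3): truth gives 16; no alternative beats it.
(Checking all 81 profiles: 2 have a profitable deviation, 79 do not.)

2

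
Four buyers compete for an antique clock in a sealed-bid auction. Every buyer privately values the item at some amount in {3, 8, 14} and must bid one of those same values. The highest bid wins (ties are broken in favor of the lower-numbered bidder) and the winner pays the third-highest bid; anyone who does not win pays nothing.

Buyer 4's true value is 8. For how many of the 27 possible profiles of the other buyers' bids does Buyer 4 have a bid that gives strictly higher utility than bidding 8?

3

Others bid (3, 3, 8): truth gives 0; bid 14 gives 5 > 0. Violating.
Others bid (3, 8, 3): truth gives 0; bid 14 gives 5 > 0. Violating.
Others bid (8, 3, 3): truth gives 0; bid 14 gives 5 > 0. Violating.
Others bid (3, 3, 3): truth gives 5; no alternative beats it.
Others bid (3, 3, 14): truth gives 0; no alternative beats it.
(Checking all 27 profiles: 3 have a profitable deviation, 24 do not.)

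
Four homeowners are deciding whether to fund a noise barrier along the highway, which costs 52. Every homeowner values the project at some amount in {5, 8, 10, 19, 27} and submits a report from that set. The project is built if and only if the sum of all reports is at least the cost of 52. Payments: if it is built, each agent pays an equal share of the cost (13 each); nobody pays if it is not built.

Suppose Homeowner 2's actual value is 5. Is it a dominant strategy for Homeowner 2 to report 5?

Check each profile of the others' reports and compare truth against every alternative report.
Others report (8, 10, 27): truth gives 0, best alternative gives -8.
Others report (8, 19, 19): truth gives 0, best alternative gives -8.
Others report (8, 27, 10): truth gives 0, best alternative gives -8.
Others report (10, 8, 27): truth gives 0, best alternative gives -8.
Others report (10, 27, 8): truth gives 0, best alternative gives -8.
Others report (19, 8, 19): truth gives 0, best alternative gives -8.
(Remaining 119 profiles checked similarly; truth is weakly best in each.)
In every case the truthful report is at least as good as any alternative, so it is a dominant strategy.

Yes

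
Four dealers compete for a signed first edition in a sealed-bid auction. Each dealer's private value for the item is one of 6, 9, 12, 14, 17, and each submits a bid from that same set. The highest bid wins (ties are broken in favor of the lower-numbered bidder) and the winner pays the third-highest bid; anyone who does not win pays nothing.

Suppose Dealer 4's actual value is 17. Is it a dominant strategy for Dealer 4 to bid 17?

Yes

Check each profile of the others' bids and compare truth against every alternative bid.
Others bid (6, 6, 14): truth gives 11, best alternative gives 0.
Others bid (6, 14, 6): truth gives 11, best alternative gives 0.
Others bid (14, 6, 6): truth gives 11, best alternative gives 0.
Others bid (6, 9, 14): truth gives 8, best alternative gives 0.
Others bid (6, 14, 9): truth gives 8, best alternative gives 0.
Others bid (9, 6, 14): truth gives 8, best alternative gives 0.
(Remaining 119 profiles checked similarly; truth is weakly best in each.)
In every case the truthful bid is at least as good as any alternative, so it is a dominant strategy.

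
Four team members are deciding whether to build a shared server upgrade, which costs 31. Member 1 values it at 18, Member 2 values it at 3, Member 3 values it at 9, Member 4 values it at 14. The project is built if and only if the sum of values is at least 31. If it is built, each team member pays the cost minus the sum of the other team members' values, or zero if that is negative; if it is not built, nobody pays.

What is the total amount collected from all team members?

6

Total value 44 ≥ cost 31, so it is built.
Member 1: others sum to 26; max(0, 31 - 26) = 5.
Member 2: others sum to 41; max(0, 31 - 41) = 0.
Member 3: others sum to 35; max(0, 31 - 35) = 0.
Member 4: others sum to 30; max(0, 31 - 30) = 1.
Total collected = 5 + 0 + 0 + 1 = 6.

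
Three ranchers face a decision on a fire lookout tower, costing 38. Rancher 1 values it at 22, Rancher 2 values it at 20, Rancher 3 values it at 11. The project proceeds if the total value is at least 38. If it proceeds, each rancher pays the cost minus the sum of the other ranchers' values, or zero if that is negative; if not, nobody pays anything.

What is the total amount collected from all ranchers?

12

Total value 53 ≥ cost 38, so it is built.
Rancher 1: others sum to 31; max(0, 38 - 31) = 7.
Rancher 2: others sum to 33; max(0, 38 - 33) = 5.
Rancher 3: others sum to 42; max(0, 38 - 42) = 0.
Total collected = 7 + 5 + 0 = 12.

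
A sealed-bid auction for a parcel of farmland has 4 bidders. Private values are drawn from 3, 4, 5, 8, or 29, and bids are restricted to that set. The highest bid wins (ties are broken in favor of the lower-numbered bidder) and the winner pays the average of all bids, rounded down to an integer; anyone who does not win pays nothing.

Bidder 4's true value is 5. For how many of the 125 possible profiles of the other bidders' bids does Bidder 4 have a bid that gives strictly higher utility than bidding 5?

Others bid (3, 3, 5): truth gives 0; bid 8 gives 1 > 0. Violating.
Others bid (3, 5, 3): truth gives 0; bid 8 gives 1 > 0. Violating.
Others bid (5, 3, 3): truth gives 0; bid 8 gives 1 > 0. Violating.
Others bid (3, 3, 3): truth gives 2; no alternative beats it.
Others bid (3, 3, 4): truth gives 2; no alternative beats it.
(Checking all 125 profiles: 3 have a profitable deviation, 122 do not.)

3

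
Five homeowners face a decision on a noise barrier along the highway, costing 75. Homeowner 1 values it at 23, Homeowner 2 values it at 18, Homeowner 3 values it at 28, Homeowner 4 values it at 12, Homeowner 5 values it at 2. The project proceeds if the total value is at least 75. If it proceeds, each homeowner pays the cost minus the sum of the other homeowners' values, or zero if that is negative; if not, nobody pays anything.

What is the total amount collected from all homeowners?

49

Total value 83 ≥ cost 75, so it is built.
Homeowner 1: others sum to 60; max(0, 75 - 60) = 15.
Homeowner 2: others sum to 65; max(0, 75 - 65) = 10.
Homeowner 3: others sum to 55; max(0, 75 - 55) = 20.
Homeowner 4: others sum to 71; max(0, 75 - 71) = 4.
Homeowner 5: others sum to 81; max(0, 75 - 81) = 0.
Total collected = 15 + 10 + 20 + 4 + 0 = 49.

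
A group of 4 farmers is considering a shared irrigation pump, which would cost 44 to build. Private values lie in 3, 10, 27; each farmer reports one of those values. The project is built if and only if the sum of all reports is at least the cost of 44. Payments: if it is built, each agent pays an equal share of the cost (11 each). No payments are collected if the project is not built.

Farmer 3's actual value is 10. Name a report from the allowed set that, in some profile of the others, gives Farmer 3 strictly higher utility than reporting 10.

3

Suppose Farmer 1 reports 3, Farmer 2 reports 10 and Farmer 4 reports 27.
Report 10: project built, pays 11, utility 10 - 11 = -1.
Report 3: project not built, utility 0.
So reporting 3 beats truth here (0 > -1).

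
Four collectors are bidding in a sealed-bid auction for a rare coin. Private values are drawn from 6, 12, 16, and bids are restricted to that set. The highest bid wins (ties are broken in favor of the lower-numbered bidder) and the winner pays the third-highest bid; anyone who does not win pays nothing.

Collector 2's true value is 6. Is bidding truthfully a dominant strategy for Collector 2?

Check each profile of the others' bids and compare truth against every alternative bid.
Others bid (6, 12, 12): truth gives 0, best alternative gives -6.
Others bid (6, 6, 6): truth gives 0, best alternative gives 0.
Others bid (6, 6, 12): truth gives 0, best alternative gives 0.
Others bid (6, 6, 16): truth gives 0, best alternative gives 0.
Others bid (6, 12, 6): truth gives 0, best alternative gives 0.
Others bid (6, 12, 16): truth gives 0, best alternative gives 0.
(Remaining 21 profiles checked similarly; truth is weakly best in each.)
In every case the truthful bid is at least as good as any alternative, so it is a dominant strategy.

Yes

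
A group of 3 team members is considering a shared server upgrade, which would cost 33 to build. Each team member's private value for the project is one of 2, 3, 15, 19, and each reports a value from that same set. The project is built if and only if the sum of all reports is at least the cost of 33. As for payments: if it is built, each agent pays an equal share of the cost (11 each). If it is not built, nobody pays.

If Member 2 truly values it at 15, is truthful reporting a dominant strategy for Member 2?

Consider the case where Member 1 reports 2 and Member 3 reports 15.
Truthful report 15: project not built, utility 0.
Report 19 instead: project built, pays 11, utility 15 - 11 = 4.
Since 4 > 0, reporting 19 is strictly better here, so truthful reporting is not dominant.

No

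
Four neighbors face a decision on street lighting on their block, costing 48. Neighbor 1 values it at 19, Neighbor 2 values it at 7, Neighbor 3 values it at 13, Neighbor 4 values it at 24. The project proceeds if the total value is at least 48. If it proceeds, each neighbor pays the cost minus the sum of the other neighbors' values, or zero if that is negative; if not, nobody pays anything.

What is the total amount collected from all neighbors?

Total value 63 ≥ cost 48, so it is built.
Neighbor 1: others sum to 44; max(0, 48 - 44) = 4.
Neighbor 2: others sum to 56; max(0, 48 - 56) = 0.
Neighbor 3: others sum to 50; max(0, 48 - 50) = 0.
Neighbor 4: others sum to 39; max(0, 48 - 39) = 9.
Total collected = 4 + 0 + 0 + 9 = 13.

13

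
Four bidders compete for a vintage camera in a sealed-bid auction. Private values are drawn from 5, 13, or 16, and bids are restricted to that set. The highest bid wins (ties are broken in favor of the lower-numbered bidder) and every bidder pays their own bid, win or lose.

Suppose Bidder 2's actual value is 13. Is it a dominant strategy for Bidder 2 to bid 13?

No

Consider the case where Bidder 1 bids 5, Bidder 3 bids 5 and Bidder 4 bids 16.
Truthful bid 13: loses but pays 13, utility -13.
Bid 5 instead: loses but pays 5, utility -5.
Since -5 > -13, bidding 5 is strictly better here, so truthful bidding is not dominant.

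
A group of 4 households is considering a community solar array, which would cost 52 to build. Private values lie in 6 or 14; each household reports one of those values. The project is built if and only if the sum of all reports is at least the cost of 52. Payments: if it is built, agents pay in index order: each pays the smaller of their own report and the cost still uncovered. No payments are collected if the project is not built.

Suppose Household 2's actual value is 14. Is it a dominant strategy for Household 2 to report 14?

Yes

Check each profile of the others' reports and compare truth against every alternative report.
Others report (6, 6, 6): truth gives 0, best alternative gives 0.
Others report (6, 6, 14): truth gives 0, best alternative gives 0.
Others report (6, 14, 6): truth gives 0, best alternative gives 0.
Others report (6, 14, 14): truth gives 0, best alternative gives 0.
Others report (14, 6, 6): truth gives 0, best alternative gives 0.
Others report (14, 6, 14): truth gives 0, best alternative gives 0.
(Remaining 2 profiles checked similarly; truth is weakly best in each.)
In every case the truthful report is at least as good as any alternative, so it is a dominant strategy.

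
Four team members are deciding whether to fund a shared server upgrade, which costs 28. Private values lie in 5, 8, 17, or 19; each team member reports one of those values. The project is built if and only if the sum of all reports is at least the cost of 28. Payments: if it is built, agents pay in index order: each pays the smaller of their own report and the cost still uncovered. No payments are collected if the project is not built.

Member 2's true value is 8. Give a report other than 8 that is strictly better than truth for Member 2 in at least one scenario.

Suppose Member 1 reports 5, Member 3 reports 5 and Member 4 reports 17.
Report 8: project built, pays 8, utility 8 - 8 = 0.
Report 5: project built, pays 5, utility 8 - 5 = 3.
So reporting 5 beats truth here (3 > 0).

5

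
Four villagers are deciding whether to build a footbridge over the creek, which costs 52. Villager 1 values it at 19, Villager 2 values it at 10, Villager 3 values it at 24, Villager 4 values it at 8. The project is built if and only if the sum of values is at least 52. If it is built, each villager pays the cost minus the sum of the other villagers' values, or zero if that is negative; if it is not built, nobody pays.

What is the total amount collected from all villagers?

Total value 61 ≥ cost 52, so it is built.
Villager 1: others sum to 42; max(0, 52 - 42) = 10.
Villager 2: others sum to 51; max(0, 52 - 51) = 1.
Villager 3: others sum to 37; max(0, 52 - 37) = 15.
Villager 4: others sum to 53; max(0, 52 - 53) = 0.
Total collected = 10 + 1 + 15 + 0 = 26.

26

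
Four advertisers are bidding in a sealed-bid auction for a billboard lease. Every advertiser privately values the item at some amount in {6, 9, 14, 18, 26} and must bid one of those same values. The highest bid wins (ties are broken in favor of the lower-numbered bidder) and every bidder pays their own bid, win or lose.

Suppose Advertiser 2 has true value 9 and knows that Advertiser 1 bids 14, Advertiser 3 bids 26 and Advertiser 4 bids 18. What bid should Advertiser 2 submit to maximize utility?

6

Bid 6: loses but pays 6, utility -6.
Bid 9: loses but pays 9, utility -9.
Bid 14: loses but pays 14, utility -14.
Bid 18: loses but pays 18, utility -18.
Bid 26: wins, pays 26, utility 9 - 26 = -17.
The best choice is 6 with utility -6.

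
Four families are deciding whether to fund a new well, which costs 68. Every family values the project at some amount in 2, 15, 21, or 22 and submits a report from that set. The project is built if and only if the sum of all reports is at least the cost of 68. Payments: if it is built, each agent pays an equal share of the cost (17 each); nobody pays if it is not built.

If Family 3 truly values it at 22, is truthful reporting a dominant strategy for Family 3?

Check each profile of the others' reports and compare truth against every alternative report.
Others report (2, 22, 22): truth gives 5, best alternative gives 0.
Others report (22, 2, 22): truth gives 5, best alternative gives 0.
Others report (22, 22, 2): truth gives 5, best alternative gives 0.
Others report (15, 15, 21): truth gives 5, best alternative gives 5.
Others report (15, 15, 22): truth gives 5, best alternative gives 5.
Others report (15, 21, 15): truth gives 5, best alternative gives 5.
(Remaining 58 profiles checked similarly; truth is weakly best in each.)
In every case the truthful report is at least as good as any alternative, so it is a dominant strategy.

Yes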